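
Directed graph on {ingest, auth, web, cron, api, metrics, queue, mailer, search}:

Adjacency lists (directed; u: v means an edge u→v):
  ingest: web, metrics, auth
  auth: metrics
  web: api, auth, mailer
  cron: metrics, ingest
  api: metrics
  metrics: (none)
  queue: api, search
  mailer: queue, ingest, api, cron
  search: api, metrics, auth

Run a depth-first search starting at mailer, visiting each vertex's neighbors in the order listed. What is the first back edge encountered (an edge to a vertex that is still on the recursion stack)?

web->mailer

DFS from mailer (visiting each vertex's neighbors in the order listed); mark gray on enter, black on exit:
mailer gray
  queue gray
    api gray
      metrics gray
      metrics black
    api black
    search gray
      search→api: api black — skip
      search→metrics: metrics black — skip
      auth gray
        auth→metrics: metrics black — skip
      auth black
    search black
  queue black
  ingest gray
    web gray
      web→api: api black — skip
      web→auth: auth black — skip
      web→mailer: mailer is gray → back edge
First back edge: web → mailer.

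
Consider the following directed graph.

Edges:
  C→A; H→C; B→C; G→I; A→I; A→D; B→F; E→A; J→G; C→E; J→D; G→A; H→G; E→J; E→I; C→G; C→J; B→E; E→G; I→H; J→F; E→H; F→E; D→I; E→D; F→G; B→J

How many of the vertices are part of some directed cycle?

9

A vertex is on a directed cycle iff it belongs to a strongly connected component of size ≥ 2 (or has a self-loop).
The vertices on cycles are {A, C, D, E, F, G, H, I, J} — 9 in total.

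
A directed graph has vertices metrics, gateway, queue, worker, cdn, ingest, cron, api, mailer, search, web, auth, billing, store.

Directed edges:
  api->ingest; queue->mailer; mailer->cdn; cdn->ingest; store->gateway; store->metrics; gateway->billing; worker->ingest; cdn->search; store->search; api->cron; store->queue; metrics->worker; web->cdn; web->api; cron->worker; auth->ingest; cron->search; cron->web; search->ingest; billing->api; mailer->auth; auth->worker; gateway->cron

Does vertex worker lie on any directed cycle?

No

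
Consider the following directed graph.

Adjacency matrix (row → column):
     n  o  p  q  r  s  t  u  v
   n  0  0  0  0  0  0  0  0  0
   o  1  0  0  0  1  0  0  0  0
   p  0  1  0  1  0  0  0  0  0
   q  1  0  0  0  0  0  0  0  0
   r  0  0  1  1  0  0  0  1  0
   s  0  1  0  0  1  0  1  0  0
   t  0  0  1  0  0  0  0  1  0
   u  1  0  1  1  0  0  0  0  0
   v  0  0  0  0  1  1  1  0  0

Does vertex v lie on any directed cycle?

v lies on a cycle iff there is a path from v back to itself.
Exploring from v, it never reaches itself; equivalently, its strongly connected component is a singleton.

No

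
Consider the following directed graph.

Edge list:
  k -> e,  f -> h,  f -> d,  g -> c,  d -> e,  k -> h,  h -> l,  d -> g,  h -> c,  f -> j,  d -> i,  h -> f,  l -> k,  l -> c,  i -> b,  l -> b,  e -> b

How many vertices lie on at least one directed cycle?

4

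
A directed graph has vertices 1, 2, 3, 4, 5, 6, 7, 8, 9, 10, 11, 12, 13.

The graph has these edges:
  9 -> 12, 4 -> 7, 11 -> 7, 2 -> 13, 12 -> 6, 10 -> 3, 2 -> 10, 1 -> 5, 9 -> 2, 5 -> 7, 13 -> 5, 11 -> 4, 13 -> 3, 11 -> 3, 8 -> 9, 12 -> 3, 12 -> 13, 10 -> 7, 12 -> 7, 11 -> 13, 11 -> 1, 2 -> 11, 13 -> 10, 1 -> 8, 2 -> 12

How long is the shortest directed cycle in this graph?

For each vertex v, BFS finds the shortest path from v back to v.
The shortest such closed walk is 9 → 2 → 11 → 1 → 8 → 9, length 5.

5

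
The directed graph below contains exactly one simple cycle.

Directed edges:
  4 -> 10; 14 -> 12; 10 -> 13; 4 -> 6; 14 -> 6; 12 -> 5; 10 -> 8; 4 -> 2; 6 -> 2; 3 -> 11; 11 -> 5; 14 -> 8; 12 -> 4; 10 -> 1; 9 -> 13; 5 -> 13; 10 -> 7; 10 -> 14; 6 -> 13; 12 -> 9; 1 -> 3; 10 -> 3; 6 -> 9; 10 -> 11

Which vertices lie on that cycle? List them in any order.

DFS with gray/black marking from 10:
10 gray
  11 gray
    5 gray
      13 gray
      13 black
    5 black
  11 black
  8 gray
  8 black
  3 gray
    3→11: 11 black — skip
  3 black
  7 gray
  7 black
  10→13: 13 black — skip
  14 gray
    12 gray
      4 gray
        6 gray
          6→13: 13 black — skip
          9 gray
            9→13: 13 black — skip
          9 black
          2 gray
          2 black
        6 black
        4→10: 10 is gray → back edge
Back edge closes the cycle 10 → 14 → 12 → 4 → 10; its vertices are {4, 10, 12, 14}.

4, 10, 12, 14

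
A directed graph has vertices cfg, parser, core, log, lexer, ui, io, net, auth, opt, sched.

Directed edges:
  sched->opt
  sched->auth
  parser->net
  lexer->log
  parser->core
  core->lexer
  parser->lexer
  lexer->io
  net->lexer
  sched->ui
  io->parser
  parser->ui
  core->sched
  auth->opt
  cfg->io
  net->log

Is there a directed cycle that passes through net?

Yes

net is on a cycle iff net can reach itself via ≥1 edge.
net → lexer → io → parser → net — yes.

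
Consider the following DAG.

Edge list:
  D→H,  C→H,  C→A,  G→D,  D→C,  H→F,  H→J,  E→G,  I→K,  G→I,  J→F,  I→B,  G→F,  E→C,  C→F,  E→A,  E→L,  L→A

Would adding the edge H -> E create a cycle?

Adding H→E creates a cycle iff E can already reach H.
Path from E: E → C → H.
So E → … → H → E is a cycle.

Yes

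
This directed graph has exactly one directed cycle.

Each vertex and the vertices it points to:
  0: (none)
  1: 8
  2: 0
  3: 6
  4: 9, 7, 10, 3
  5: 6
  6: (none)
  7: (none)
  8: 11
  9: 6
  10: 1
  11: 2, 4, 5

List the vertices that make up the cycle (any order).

1, 4, 8, 10, 11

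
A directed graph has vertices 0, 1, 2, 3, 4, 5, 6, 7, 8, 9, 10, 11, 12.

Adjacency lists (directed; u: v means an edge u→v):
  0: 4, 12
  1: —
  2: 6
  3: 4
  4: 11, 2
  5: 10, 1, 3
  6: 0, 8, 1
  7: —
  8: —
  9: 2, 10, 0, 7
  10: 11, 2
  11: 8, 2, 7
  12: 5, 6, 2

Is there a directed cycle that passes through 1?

1 lies on a cycle iff there is a path from 1 back to itself.
Exploring from 1, it never reaches itself; equivalently, its strongly connected component is a singleton.

No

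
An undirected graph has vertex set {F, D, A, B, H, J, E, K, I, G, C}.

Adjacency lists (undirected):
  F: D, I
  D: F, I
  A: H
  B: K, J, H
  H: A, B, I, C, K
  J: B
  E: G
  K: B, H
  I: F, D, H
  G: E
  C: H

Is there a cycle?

DFS, tracking each vertex's parent; an edge to a visited non-parent vertex closes a cycle.
Start from G:
visit G (parent –)
  visit E (parent G)
    E–G: parent, skip
visit F (parent –)
  visit D (parent F)
    D–F: parent, skip
    visit I (parent D)
      I–F: F visited and ≠ parent → cycle
Cycle: F – D – I – F.

Yes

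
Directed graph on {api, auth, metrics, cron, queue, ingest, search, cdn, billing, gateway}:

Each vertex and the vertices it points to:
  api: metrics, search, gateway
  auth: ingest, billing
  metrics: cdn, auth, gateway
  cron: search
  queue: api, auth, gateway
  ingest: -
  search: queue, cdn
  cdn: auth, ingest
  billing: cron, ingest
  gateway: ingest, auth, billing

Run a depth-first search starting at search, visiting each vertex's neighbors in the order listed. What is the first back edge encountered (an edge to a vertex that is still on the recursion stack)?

cron->search

DFS from search (visiting each vertex's neighbors in the order listed); mark gray on enter, black on exit:
search gray
  queue gray
    api gray
      metrics gray
        cdn gray
          auth gray
            ingest gray
            ingest black
            billing gray
              cron gray
                cron→search: search is gray → back edge
First back edge: cron → search.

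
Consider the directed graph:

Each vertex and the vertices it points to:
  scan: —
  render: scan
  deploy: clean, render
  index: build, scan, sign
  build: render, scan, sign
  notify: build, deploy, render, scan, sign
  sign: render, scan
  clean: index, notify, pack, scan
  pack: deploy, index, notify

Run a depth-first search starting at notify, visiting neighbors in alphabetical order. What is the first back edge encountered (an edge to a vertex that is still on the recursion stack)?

clean->notify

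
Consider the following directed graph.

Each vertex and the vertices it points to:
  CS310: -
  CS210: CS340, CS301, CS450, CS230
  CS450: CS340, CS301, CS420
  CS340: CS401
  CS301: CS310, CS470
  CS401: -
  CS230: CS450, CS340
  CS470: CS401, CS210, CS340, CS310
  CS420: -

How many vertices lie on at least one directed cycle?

5

A vertex is on a directed cycle iff it belongs to a strongly connected component of size ≥ 2 (or has a self-loop).
The vertices on cycles are {CS210, CS230, CS301, CS450, CS470} — 5 in total.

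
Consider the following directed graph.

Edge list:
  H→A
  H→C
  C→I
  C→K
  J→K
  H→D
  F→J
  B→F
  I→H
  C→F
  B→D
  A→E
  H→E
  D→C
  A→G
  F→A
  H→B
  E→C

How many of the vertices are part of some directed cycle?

A vertex is on a directed cycle iff it belongs to a strongly connected component of size ≥ 2 (or has a self-loop).
The vertices on cycles are {A, B, C, D, E, F, H, I} — 8 in total.

8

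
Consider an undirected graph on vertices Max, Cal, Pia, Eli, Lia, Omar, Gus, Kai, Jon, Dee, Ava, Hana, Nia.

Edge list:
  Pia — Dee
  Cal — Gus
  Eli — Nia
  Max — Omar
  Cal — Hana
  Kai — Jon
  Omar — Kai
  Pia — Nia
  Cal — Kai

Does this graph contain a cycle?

DFS, tracking each vertex's parent; an edge to a visited non-parent vertex closes a cycle.
Start from Pia:
visit Pia (parent –)
  visit Nia (parent Pia)
    visit Eli (parent Nia)
      Eli–Nia: parent, skip
    Nia–Pia: parent, skip
  visit Dee (parent Pia)
    Dee–Pia: parent, skip
visit Max (parent –)
  visit Omar (parent Max)
    visit Kai (parent Omar)
      Kai–Omar: parent, skip
      visit Cal (parent Kai)
        visit Gus (parent Cal)
          Gus–Cal: parent, skip
        Cal–Kai: parent, skip
        visit Hana (parent Cal)
          Hana–Cal: parent, skip
      visit Jon (parent Kai)
        Jon–Kai: parent, skip
    Omar–Max: parent, skip
visit Lia (parent –)
visit Ava (parent –)
No non-parent visited neighbor found — the graph is a forest.

No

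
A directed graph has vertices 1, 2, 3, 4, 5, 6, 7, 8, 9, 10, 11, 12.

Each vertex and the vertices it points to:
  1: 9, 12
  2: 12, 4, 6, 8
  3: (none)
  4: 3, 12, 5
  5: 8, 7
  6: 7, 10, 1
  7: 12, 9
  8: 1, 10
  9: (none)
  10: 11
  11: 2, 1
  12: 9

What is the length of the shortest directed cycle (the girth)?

4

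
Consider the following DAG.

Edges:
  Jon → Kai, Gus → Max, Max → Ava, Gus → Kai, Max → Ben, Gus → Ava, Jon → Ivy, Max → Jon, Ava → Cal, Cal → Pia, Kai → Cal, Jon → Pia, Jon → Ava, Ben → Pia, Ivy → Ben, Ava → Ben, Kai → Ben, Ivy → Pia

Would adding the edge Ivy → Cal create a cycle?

No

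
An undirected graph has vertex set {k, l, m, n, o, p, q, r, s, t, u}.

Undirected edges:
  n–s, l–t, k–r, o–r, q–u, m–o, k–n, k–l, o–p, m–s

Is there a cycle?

DFS, tracking each vertex's parent; an edge to a visited non-parent vertex closes a cycle.
Start from q:
visit q (parent –)
  visit u (parent q)
    u–q: parent, skip
visit k (parent –)
  visit r (parent k)
    r–k: parent, skip
    visit o (parent r)
      visit m (parent o)
        m–o: parent, skip
        visit s (parent m)
          s–m: parent, skip
          visit n (parent s)
            n–k: k visited and ≠ parent → cycle
Cycle: k – r – o – m – s – n – k.

Yes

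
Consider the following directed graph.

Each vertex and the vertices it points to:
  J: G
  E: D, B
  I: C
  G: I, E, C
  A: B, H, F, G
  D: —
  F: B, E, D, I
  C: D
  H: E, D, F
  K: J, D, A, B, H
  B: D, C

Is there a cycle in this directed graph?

No

DFS with white/gray/black marking, starting from A:
A gray
  B gray
    D gray
    D black
    C gray
      C→D: D black — skip
    C black
  B black
  H gray
    E gray
      E→D: D black — skip
      E→B: B black — skip
    E black
    H→D: D black — skip
    F gray
      F→B: B black — skip
      F→E: E black — skip
      F→D: D black — skip
      I gray
        I→C: C black — skip
      I black
    F black
  H black
  A→F: F black — skip
  G gray
    G→I: I black — skip
    G→E: E black — skip
    G→C: C black — skip
  G black
A black
J gray
  J→G: G black — skip
J black
K gray
  K→J: J black — skip
  K→D: D black — skip
  K→A: A black — skip
  K→B: B black — skip
  K→H: H black — skip
K black
Every edge goes to a white or black vertex — no back edge, so the graph is acyclic.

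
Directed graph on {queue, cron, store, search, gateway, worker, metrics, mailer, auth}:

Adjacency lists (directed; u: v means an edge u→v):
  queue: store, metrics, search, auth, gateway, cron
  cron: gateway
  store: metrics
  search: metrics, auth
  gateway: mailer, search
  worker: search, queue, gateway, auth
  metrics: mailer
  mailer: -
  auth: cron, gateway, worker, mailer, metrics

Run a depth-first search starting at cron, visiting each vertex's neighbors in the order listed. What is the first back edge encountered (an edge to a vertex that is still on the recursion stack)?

auth->cron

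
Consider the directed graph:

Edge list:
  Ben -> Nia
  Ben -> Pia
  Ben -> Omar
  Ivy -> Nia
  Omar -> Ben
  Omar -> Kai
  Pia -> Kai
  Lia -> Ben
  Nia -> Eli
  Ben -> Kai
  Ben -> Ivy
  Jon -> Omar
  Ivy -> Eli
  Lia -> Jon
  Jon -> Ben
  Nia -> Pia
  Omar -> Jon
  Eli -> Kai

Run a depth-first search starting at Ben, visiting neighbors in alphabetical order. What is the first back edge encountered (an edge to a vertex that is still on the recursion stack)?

Omar→Ben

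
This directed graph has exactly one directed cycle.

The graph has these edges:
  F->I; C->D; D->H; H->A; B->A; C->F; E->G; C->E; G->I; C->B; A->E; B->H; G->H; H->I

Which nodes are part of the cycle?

A, E, G, H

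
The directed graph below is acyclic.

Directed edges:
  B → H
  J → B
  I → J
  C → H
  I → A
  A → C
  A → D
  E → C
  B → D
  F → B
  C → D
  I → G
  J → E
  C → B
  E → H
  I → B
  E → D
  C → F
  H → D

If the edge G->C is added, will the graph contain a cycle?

No

Adding G→C creates a cycle iff C can already reach G.
Explore from C: no path reaches G. The graph stays acyclic.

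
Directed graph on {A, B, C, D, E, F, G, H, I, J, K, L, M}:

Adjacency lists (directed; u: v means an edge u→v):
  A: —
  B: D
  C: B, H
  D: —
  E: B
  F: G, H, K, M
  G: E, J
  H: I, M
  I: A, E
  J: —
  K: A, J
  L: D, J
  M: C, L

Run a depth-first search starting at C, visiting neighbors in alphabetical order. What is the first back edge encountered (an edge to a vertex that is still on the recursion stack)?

M->C

DFS from C (visiting neighbors in alphabetical order); mark gray on enter, black on exit:
C gray
  B gray
    D gray
    D black
  B black
  H gray
    I gray
      A gray
      A black
      E gray
        E→B: B black — skip
      E black
    I black
    M gray
      M→C: C is gray → back edge
First back edge: M → C.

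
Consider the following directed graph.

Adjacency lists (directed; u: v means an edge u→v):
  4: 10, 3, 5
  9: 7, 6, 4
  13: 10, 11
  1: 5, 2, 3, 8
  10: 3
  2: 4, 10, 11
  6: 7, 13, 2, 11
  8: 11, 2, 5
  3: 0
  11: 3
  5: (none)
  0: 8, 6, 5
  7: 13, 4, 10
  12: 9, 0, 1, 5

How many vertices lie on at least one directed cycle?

A vertex is on a directed cycle iff it belongs to a strongly connected component of size ≥ 2 (or has a self-loop).
The vertices on cycles are {0, 2, 3, 4, 6, 7, 8, 10, 11, 13} — 10 in total.

10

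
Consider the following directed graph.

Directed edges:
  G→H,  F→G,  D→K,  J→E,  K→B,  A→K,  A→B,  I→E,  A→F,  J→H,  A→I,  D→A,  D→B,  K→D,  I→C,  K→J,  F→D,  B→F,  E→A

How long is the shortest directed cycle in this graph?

2

For each vertex v, BFS finds the shortest path from v back to v.
The shortest such closed walk is D → K → D, length 2.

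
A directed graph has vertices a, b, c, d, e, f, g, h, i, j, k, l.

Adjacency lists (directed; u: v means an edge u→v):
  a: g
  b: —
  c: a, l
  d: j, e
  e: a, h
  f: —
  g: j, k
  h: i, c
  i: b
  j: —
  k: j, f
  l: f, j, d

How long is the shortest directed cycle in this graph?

For each vertex v, BFS finds the shortest path from v back to v.
The shortest such closed walk is e → h → c → l → d → e, length 5.

5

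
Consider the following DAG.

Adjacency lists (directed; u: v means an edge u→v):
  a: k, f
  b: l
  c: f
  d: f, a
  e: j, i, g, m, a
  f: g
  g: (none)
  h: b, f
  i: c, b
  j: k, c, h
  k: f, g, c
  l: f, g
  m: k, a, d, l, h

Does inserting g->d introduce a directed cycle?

Yes

Adding g→d creates a cycle iff d can already reach g.
Path from d: d → f → g.
So d → … → g → d is a cycle.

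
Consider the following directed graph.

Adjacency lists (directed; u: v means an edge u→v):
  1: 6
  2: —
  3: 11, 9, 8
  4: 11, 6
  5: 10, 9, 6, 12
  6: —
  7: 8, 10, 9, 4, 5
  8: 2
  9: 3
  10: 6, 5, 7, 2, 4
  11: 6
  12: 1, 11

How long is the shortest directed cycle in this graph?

For each vertex v, BFS finds the shortest path from v back to v.
The shortest such closed walk is 10 → 5 → 10, length 2.

2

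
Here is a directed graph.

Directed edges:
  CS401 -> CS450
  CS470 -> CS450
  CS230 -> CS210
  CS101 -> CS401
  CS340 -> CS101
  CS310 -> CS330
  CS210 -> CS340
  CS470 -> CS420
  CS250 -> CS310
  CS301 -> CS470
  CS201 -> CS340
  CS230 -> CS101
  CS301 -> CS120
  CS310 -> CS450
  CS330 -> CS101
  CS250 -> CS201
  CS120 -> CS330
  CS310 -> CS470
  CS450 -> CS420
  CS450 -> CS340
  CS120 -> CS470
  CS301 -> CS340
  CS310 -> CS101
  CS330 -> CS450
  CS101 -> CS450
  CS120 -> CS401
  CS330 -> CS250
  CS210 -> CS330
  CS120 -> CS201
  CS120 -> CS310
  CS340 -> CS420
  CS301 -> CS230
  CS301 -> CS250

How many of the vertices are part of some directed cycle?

A vertex is on a directed cycle iff it belongs to a strongly connected component of size ≥ 2 (or has a self-loop).
The vertices on cycles are {CS101, CS250, CS310, CS330, CS340, CS401, CS450} — 7 in total.

7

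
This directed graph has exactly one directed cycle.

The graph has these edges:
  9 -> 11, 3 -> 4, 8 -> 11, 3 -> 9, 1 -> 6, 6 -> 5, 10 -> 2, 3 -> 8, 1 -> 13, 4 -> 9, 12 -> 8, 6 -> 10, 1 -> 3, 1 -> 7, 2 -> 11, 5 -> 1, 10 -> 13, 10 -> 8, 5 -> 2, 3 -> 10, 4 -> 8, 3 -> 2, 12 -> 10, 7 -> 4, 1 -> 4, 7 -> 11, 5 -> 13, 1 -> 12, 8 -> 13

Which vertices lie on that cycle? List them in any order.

1, 5, 6

DFS with gray/black marking from 1:
1 gray
  4 gray
    8 gray
      11 gray
      11 black
      13 gray
      13 black
    8 black
    9 gray
      9→11: 11 black — skip
    9 black
  4 black
  7 gray
    7→11: 11 black — skip
    7→4: 4 black — skip
  7 black
  1→13: 13 black — skip
  12 gray
    10 gray
      10→8: 8 black — skip
      10→13: 13 black — skip
      2 gray
        2→11: 11 black — skip
      2 black
    10 black
    12→8: 8 black — skip
  12 black
  6 gray
    5 gray
      5→1: 1 is gray → back edge
Back edge closes the cycle 1 → 6 → 5 → 1; its vertices are {1, 5, 6}.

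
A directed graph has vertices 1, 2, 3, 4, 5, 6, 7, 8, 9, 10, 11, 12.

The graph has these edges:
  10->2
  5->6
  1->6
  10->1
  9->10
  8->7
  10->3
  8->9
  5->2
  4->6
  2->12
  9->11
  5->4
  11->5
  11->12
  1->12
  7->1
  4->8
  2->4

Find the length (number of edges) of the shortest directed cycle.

5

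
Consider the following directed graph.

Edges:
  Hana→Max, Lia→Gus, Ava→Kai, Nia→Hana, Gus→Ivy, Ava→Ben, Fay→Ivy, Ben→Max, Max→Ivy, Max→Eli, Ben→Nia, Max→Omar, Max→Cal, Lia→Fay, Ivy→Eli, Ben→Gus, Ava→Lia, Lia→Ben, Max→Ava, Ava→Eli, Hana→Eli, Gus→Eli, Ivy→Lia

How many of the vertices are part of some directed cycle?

A vertex is on a directed cycle iff it belongs to a strongly connected component of size ≥ 2 (or has a self-loop).
The vertices on cycles are {Ava, Ben, Fay, Gus, Ivy, Lia, Max, Nia, Hana} — 9 in total.

9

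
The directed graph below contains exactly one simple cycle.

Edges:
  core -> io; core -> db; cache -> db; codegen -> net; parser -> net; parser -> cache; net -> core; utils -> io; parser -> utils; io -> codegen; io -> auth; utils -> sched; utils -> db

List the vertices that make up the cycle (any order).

io, net, core, codegen

DFS with gray/black marking from net:
net gray
  core gray
    io gray
      auth gray
      auth black
      codegen gray
        codegen→net: net is gray → back edge
Back edge closes the cycle net → core → io → codegen → net; its vertices are {io, net, core, codegen}.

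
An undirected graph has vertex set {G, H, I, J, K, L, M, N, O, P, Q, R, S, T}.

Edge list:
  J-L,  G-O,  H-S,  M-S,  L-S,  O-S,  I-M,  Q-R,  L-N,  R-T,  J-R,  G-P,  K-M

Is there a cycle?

No

DFS, tracking each vertex's parent; an edge to a visited non-parent vertex closes a cycle.
Start from P:
visit P (parent –)
  visit G (parent P)
    visit O (parent G)
      visit S (parent O)
        S–O: parent, skip
        visit M (parent S)
          visit I (parent M)
            I–M: parent, skip
          M–S: parent, skip
          visit K (parent M)
            K–M: parent, skip
        visit L (parent S)
          visit J (parent L)
            J–L: parent, skip
            visit R (parent J)
              visit T (parent R)
                T–R: parent, skip
              R–J: parent, skip
              visit Q (parent R)
                Q–R: parent, skip
          L–S: parent, skip
          visit N (parent L)
            N–L: parent, skip
        visit H (parent S)
          H–S: parent, skip
      O–G: parent, skip
    G–P: parent, skip
No non-parent visited neighbor found — the graph is a forest.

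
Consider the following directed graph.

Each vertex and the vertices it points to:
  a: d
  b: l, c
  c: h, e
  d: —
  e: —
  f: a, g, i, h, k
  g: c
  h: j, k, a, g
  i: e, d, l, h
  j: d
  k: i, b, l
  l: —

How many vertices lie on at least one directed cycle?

6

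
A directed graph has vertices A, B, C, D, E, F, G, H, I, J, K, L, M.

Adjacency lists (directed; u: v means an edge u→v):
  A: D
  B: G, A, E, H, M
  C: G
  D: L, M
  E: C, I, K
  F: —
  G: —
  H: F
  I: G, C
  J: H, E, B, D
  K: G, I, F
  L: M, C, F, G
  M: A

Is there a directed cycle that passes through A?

Yes

A is on a cycle iff A can reach itself via ≥1 edge.
A → D → M → A — yes.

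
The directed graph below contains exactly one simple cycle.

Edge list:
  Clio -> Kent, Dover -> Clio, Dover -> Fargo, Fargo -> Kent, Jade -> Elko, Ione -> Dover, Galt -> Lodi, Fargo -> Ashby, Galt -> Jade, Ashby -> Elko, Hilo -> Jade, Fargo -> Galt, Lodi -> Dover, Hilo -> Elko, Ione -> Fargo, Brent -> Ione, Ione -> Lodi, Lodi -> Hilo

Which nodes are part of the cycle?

Galt, Lodi, Dover, Fargo

DFS with gray/black marking from Lodi:
Lodi gray
  Hilo gray
    Jade gray
      Elko gray
      Elko black
    Jade black
    Hilo→Elko: Elko black — skip
  Hilo black
  Dover gray
    Fargo gray
      Kent gray
      Kent black
      Galt gray
        Galt→Jade: Jade black — skip
        Galt→Lodi: Lodi is gray → back edge
Back edge closes the cycle Lodi → Dover → Fargo → Galt → Lodi; its vertices are {Galt, Lodi, Dover, Fargo}.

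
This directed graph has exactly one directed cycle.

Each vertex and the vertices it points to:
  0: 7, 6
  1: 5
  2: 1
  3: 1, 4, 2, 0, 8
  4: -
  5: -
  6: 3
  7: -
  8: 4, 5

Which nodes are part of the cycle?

0, 3, 6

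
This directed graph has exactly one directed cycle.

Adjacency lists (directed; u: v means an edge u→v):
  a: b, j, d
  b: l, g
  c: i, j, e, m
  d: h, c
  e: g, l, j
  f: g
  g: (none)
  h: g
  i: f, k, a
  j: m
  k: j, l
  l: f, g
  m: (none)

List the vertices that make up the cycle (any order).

DFS with gray/black marking from d:
d gray
  h gray
    g gray
    g black
  h black
  c gray
    i gray
      f gray
        f→g: g black — skip
      f black
      k gray
        j gray
          m gray
          m black
        j black
        l gray
          l→f: f black — skip
          l→g: g black — skip
        l black
      k black
      a gray
        b gray
          b→l: l black — skip
          b→g: g black — skip
        b black
        a→j: j black — skip
        a→d: d is gray → back edge
Back edge closes the cycle d → c → i → a → d; its vertices are {a, c, d, i}.

a, c, d, i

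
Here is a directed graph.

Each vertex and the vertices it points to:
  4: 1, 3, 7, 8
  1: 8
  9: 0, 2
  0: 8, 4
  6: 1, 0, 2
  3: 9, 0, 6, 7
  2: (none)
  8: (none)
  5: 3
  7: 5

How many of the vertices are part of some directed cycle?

A vertex is on a directed cycle iff it belongs to a strongly connected component of size ≥ 2 (or has a self-loop).
The vertices on cycles are {0, 3, 4, 5, 6, 7, 9} — 7 in total.

7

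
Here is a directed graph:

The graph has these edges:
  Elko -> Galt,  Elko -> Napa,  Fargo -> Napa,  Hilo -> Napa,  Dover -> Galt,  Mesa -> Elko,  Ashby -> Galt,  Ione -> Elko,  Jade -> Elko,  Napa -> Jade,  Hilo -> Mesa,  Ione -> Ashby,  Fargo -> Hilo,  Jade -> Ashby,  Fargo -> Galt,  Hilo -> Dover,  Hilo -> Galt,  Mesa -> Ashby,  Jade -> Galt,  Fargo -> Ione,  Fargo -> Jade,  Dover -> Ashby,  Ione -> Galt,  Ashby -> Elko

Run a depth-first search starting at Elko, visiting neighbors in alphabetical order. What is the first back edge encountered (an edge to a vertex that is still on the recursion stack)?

DFS from Elko (visiting neighbors in alphabetical order); mark gray on enter, black on exit:
Elko gray
  Galt gray
  Galt black
  Napa gray
    Jade gray
      Ashby gray
        Ashby→Elko: Elko is gray → back edge
First back edge: Ashby → Elko.

Ashby->Elko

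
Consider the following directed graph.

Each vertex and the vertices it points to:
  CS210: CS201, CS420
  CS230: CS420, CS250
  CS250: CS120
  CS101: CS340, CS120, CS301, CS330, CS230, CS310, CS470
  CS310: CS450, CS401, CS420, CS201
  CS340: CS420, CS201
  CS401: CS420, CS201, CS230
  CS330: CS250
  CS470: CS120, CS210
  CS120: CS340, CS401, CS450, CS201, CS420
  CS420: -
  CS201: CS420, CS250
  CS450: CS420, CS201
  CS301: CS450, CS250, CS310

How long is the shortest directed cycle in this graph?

3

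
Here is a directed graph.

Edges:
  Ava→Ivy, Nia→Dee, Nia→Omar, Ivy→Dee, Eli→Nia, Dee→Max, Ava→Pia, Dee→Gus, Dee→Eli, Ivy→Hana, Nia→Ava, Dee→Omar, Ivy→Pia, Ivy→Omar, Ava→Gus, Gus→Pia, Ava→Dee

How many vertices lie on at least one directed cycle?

5

A vertex is on a directed cycle iff it belongs to a strongly connected component of size ≥ 2 (or has a self-loop).
The vertices on cycles are {Ava, Dee, Eli, Ivy, Nia} — 5 in total.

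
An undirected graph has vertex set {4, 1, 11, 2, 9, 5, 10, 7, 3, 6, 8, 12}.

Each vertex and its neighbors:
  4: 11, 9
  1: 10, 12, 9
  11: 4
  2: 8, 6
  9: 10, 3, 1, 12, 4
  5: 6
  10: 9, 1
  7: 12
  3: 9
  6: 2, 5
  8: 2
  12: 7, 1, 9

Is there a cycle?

DFS, tracking each vertex's parent; an edge to a visited non-parent vertex closes a cycle.
Start from 3:
visit 3 (parent –)
  visit 9 (parent 3)
    visit 10 (parent 9)
      10–9: parent, skip
      visit 1 (parent 10)
        1–10: parent, skip
        visit 12 (parent 1)
          visit 7 (parent 12)
            7–12: parent, skip
          12–1: parent, skip
          12–9: 9 visited and ≠ parent → cycle
Cycle: 9 – 10 – 1 – 12 – 9.

Yes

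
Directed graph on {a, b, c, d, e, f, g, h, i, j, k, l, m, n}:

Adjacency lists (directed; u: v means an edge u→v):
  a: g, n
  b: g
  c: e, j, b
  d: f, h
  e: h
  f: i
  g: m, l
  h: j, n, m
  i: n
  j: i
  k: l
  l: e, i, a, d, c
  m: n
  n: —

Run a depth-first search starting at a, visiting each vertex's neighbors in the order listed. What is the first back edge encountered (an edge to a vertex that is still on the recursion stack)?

l→a

DFS from a (visiting each vertex's neighbors in the order listed); mark gray on enter, black on exit:
a gray
  g gray
    m gray
      n gray
      n black
    m black
    l gray
      e gray
        h gray
          j gray
            i gray
              i→n: n black — skip
            i black
          j black
          h→n: n black — skip
          h→m: m black — skip
        h black
      e black
      l→i: i black — skip
      l→a: a is gray → back edge
First back edge: l → a.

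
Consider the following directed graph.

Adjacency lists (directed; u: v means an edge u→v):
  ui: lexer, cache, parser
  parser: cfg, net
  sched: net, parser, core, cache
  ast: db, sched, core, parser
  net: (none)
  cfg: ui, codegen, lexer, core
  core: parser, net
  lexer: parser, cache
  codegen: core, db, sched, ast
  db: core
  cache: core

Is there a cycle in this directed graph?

Yes

DFS with white/gray/black marking, starting from db:
db gray
  core gray
    parser gray
      cfg gray
        ui gray
          lexer gray
            lexer→parser: parser is gray → back edge
Back edge found, so a cycle exists: parser → cfg → ui → lexer → parser.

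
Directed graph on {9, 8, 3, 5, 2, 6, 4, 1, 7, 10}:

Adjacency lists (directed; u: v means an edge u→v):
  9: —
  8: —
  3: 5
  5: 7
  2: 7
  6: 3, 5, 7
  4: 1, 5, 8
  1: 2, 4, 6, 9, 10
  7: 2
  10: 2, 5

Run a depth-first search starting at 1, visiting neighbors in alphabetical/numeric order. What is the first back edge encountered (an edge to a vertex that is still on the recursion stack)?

DFS from 1 (visiting neighbors in alphabetical/numeric order); mark gray on enter, black on exit:
1 gray
  2 gray
    7 gray
      7→2: 2 is gray → back edge
First back edge: 7 → 2.

7→2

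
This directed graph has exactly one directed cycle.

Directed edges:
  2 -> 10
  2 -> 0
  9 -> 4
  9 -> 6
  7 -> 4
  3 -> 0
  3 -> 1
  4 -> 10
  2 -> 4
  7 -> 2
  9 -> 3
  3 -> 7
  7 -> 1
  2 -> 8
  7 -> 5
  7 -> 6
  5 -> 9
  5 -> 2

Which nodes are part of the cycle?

3, 5, 7, 9

DFS with gray/black marking from 9:
9 gray
  6 gray
  6 black
  4 gray
    10 gray
    10 black
  4 black
  3 gray
    7 gray
      7→4: 4 black — skip
      5 gray
        5→9: 9 is gray → back edge
Back edge closes the cycle 9 → 3 → 7 → 5 → 9; its vertices are {3, 5, 7, 9}.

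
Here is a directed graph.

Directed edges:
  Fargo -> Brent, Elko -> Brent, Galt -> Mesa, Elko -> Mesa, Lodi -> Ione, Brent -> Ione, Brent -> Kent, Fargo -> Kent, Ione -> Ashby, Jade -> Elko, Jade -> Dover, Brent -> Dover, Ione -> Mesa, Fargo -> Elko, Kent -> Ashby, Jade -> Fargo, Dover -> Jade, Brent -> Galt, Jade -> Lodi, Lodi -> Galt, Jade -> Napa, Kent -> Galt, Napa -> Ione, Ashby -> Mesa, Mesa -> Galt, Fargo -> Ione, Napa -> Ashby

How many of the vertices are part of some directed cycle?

7

A vertex is on a directed cycle iff it belongs to a strongly connected component of size ≥ 2 (or has a self-loop).
The vertices on cycles are {Elko, Galt, Jade, Mesa, Brent, Dover, Fargo} — 7 in total.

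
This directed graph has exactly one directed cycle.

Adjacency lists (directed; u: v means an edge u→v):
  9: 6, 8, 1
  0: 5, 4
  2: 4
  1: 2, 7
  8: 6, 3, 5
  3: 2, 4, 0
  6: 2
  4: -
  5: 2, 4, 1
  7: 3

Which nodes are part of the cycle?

0, 1, 3, 5, 7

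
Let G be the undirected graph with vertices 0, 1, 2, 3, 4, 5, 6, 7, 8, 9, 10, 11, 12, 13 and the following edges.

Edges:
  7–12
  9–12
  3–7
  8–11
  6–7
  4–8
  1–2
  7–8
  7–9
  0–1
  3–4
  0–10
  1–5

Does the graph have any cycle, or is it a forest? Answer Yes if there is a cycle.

DFS, tracking each vertex's parent; an edge to a visited non-parent vertex closes a cycle.
Start from 10:
visit 10 (parent –)
  visit 0 (parent 10)
    visit 1 (parent 0)
      visit 5 (parent 1)
        5–1: parent, skip
      visit 2 (parent 1)
        2–1: parent, skip
      1–0: parent, skip
    0–10: parent, skip
visit 3 (parent –)
  visit 7 (parent 3)
    visit 6 (parent 7)
      6–7: parent, skip
    7–3: parent, skip
    visit 8 (parent 7)
      visit 11 (parent 8)
        11–8: parent, skip
      visit 4 (parent 8)
        4–8: parent, skip
        4–3: 3 visited and ≠ parent → cycle
Cycle: 3 – 7 – 8 – 4 – 3.

Yes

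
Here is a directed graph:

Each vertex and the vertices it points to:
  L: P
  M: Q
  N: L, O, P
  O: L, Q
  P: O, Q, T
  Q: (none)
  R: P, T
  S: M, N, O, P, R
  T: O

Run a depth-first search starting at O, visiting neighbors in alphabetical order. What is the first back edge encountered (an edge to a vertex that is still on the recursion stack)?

DFS from O (visiting neighbors in alphabetical order); mark gray on enter, black on exit:
O gray
  L gray
    P gray
      P→O: O is gray → back edge
First back edge: P → O.

P→O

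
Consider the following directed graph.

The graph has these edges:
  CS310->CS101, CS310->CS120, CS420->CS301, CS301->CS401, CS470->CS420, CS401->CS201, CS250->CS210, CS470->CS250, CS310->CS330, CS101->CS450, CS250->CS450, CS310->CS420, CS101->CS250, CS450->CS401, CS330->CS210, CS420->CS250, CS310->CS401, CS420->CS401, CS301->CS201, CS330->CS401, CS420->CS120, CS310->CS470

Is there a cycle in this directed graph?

DFS with white/gray/black marking, starting from CS420:
CS420 gray
  CS301 gray
    CS401 gray
      CS201 gray
      CS201 black
    CS401 black
    CS301→CS201: CS201 black — skip
  CS301 black
  CS250 gray
    CS450 gray
      CS450→CS401: CS401 black — skip
    CS450 black
    CS210 gray
    CS210 black
  CS250 black
  CS120 gray
  CS120 black
  CS420→CS401: CS401 black — skip
CS420 black
CS101 gray
  CS101→CS450: CS450 black — skip
  CS101→CS250: CS250 black — skip
CS101 black
CS470 gray
  CS470→CS420: CS420 black — skip
  CS470→CS250: CS250 black — skip
CS470 black
CS330 gray
  CS330→CS401: CS401 black — skip
  CS330→CS210: CS210 black — skip
CS330 black
CS310 gray
  CS310→CS120: CS120 black — skip
  CS310→CS401: CS401 black — skip
  CS310→CS330: CS330 black — skip
  CS310→CS470: CS470 black — skip
  CS310→CS420: CS420 black — skip
  CS310→CS101: CS101 black — skip
CS310 black
Every edge goes to a white or black vertex — no back edge, so the graph is acyclic.

No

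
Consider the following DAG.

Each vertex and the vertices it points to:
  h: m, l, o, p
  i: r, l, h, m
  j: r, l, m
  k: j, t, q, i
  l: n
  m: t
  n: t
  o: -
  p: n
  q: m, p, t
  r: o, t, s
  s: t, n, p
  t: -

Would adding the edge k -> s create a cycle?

No

Adding k→s creates a cycle iff s can already reach k.
Explore from s: no path reaches k. The graph stays acyclic.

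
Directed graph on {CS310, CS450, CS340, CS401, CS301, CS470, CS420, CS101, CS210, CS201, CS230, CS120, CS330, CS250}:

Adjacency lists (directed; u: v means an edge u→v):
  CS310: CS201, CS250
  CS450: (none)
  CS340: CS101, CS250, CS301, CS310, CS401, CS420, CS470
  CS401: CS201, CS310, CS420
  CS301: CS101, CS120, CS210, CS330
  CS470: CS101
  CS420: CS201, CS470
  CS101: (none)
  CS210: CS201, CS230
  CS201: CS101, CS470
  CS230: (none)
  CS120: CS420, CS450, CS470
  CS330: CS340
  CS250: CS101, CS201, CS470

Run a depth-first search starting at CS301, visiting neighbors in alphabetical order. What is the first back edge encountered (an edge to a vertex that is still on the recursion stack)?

DFS from CS301 (visiting neighbors in alphabetical order); mark gray on enter, black on exit:
CS301 gray
  CS101 gray
  CS101 black
  CS120 gray
    CS420 gray
      CS201 gray
        CS201→CS101: CS101 black — skip
        CS470 gray
          CS470→CS101: CS101 black — skip
        CS470 black
      CS201 black
      CS420→CS470: CS470 black — skip
    CS420 black
    CS450 gray
    CS450 black
    CS120→CS470: CS470 black — skip
  CS120 black
  CS210 gray
    CS210→CS201: CS201 black — skip
    CS230 gray
    CS230 black
  CS210 black
  CS330 gray
    CS340 gray
      CS340→CS101: CS101 black — skip
      CS250 gray
        CS250→CS101: CS101 black — skip
        CS250→CS201: CS201 black — skip
        CS250→CS470: CS470 black — skip
      CS250 black
      CS340→CS301: CS301 is gray → back edge
First back edge: CS340 → CS301.

CS340->CS301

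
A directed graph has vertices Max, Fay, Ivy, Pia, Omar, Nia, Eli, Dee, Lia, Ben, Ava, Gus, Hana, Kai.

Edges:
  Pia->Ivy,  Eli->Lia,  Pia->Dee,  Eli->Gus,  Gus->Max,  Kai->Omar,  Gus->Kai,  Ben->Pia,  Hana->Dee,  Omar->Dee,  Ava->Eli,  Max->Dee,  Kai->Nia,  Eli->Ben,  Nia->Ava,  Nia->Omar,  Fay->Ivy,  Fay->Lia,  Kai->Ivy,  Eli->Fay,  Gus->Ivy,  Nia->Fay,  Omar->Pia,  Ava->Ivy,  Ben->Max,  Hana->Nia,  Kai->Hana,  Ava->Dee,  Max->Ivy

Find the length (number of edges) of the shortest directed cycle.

For each vertex v, BFS finds the shortest path from v back to v.
The shortest such closed walk is Eli → Gus → Kai → Nia → Ava → Eli, length 5.

5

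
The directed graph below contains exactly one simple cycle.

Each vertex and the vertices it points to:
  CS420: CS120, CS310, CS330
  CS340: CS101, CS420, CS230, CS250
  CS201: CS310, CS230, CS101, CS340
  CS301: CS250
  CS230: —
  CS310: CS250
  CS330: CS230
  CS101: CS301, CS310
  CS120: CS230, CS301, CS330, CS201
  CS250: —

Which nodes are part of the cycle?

CS120, CS201, CS340, CS420

DFS with gray/black marking from CS420:
CS420 gray
  CS120 gray
    CS230 gray
    CS230 black
    CS301 gray
      CS250 gray
      CS250 black
    CS301 black
    CS330 gray
      CS330→CS230: CS230 black — skip
    CS330 black
    CS201 gray
      CS310 gray
        CS310→CS250: CS250 black — skip
      CS310 black
      CS201→CS230: CS230 black — skip
      CS101 gray
        CS101→CS301: CS301 black — skip
        CS101→CS310: CS310 black — skip
      CS101 black
      CS340 gray
        CS340→CS101: CS101 black — skip
        CS340→CS420: CS420 is gray → back edge
Back edge closes the cycle CS420 → CS120 → CS201 → CS340 → CS420; its vertices are {CS120, CS201, CS340, CS420}.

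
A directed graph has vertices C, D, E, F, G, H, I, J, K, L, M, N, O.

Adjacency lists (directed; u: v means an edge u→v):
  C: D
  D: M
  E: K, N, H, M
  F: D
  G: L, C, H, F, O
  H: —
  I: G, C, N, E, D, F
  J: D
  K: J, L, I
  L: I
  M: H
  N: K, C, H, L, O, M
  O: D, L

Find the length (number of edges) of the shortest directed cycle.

3

For each vertex v, BFS finds the shortest path from v back to v.
The shortest such closed walk is I → G → L → I, length 3.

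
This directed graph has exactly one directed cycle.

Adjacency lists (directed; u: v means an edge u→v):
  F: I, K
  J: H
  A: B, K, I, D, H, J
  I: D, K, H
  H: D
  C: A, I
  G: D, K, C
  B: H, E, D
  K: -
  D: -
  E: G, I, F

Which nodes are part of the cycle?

A, B, C, E, G

DFS with gray/black marking from E:
E gray
  G gray
    D gray
    D black
    K gray
    K black
    C gray
      A gray
        B gray
          H gray
            H→D: D black — skip
          H black
          B→E: E is gray → back edge
Back edge closes the cycle E → G → C → A → B → E; its vertices are {A, B, C, E, G}.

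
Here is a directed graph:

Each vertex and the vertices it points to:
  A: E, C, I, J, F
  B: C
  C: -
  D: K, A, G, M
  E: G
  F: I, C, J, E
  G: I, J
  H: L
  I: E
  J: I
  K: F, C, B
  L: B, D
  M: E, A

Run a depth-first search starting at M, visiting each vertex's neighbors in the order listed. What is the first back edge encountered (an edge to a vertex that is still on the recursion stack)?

I->E

DFS from M (visiting each vertex's neighbors in the order listed); mark gray on enter, black on exit:
M gray
  E gray
    G gray
      I gray
        I→E: E is gray → back edge
First back edge: I → E.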